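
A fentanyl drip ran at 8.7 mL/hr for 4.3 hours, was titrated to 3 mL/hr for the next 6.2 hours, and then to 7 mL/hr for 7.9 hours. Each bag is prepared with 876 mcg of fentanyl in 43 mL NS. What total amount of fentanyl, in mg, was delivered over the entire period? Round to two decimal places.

2.27 mg

Concentration = 876 mcg ÷ 43 mL = 20.37209 mcg/mL
Stage 1: 8.7 mL/hr × 4.3 hr = 37.41 mL → 37.41 mL × 20.37209 mcg/mL = 762.12 mcg
Stage 2: 3 mL/hr × 6.2 hr = 18.6 mL → 18.6 mL × 20.37209 mcg/mL = 378.9209 mcg
Stage 3: 7 mL/hr × 7.9 hr = 55.3 mL → 55.3 mL × 20.37209 mcg/mL = 1126.577 mcg
Total = 762.12 + 378.9209 + 1126.577 = 2267.618 mcg = 2.267618 mg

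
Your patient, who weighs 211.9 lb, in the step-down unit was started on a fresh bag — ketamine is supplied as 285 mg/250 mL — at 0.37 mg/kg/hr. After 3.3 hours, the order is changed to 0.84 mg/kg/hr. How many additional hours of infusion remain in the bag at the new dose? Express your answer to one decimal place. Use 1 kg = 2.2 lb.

Initial rate:
Weight = 211.9 lb ÷ 2.2 lb/kg = 96.31818 kg
Dose = 0.37 mg/kg/hr × 96.31818 kg = 35.63773 mg/hr
Concentration = 285 mg ÷ 250 mL = 1.14 mg/mL
Rate = 35.63773 mg/hr ÷ 1.14 mg/mL = 31.26116 mL/hr
Volume infused so far = 31.26116 mL/hr × 3.3 hr = 103.1618 mL
Volume remaining = 250 − 103.1618 = 146.8382 mL
New rate:
Dose = 0.84 mg/kg/hr × 96.31818 kg = 80.90727 mg/hr
Rate = 80.90727 mg/hr ÷ 1.14 mg/mL = 70.97129 mL/hr
Time remaining = 146.8382 mL ÷ 70.97129 mL/hr = 2.06898 hr

2.1 hours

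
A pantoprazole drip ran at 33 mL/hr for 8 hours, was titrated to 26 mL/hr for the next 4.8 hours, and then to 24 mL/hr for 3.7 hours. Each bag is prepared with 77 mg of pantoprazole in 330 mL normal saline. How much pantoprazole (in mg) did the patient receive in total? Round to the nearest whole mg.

111 mg

Concentration = 77 mg ÷ 330 mL = 0.2333333 mg/mL
Stage 1: 33 mL/hr × 8 hr = 264 mL → 264 mL × 0.2333333 mg/mL = 61.6 mg
Stage 2: 26 mL/hr × 4.8 hr = 124.8 mL → 124.8 mL × 0.2333333 mg/mL = 29.12 mg
Stage 3: 24 mL/hr × 3.7 hr = 88.8 mL → 88.8 mL × 0.2333333 mg/mL = 20.72 mg
Total = 61.6 + 29.12 + 20.72 = 111.44 mg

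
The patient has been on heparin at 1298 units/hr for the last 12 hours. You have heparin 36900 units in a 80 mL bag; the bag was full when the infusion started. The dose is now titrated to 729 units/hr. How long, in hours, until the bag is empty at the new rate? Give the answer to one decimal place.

Initial rate:
Concentration = 36900 units ÷ 80 mL = 461.25 units/mL
Rate = 1298 units/hr ÷ 461.25 units/mL = 2.814092 mL/hr
Volume infused so far = 2.814092 mL/hr × 12 hr = 33.76911 mL
Volume remaining = 80 − 33.76911 = 46.23089 mL
New rate:
Rate = 729 units/hr ÷ 461.25 units/mL = 1.580488 mL/hr
Time remaining = 46.23089 mL ÷ 1.580488 mL/hr = 29.25103 hr

29.3 hours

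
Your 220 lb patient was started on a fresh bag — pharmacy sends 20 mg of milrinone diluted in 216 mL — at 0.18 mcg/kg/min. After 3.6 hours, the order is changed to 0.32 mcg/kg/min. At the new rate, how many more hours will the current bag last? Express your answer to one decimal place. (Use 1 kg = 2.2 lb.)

Initial rate:
Weight = 220 lb ÷ 2.2 lb/kg = 100 kg
Dose = 0.18 mcg/kg/min × 100 kg = 18 mcg/min
18 mcg/min × 60 min/hr = 1080 mcg/hr
Concentration = 20 mg ÷ 216 mL = 0.09259259 mg/mL = 92.59259 mcg/mL
Rate = 1080 mcg/hr ÷ 92.59259 mcg/mL = 11.664 mL/hr
Volume infused so far = 11.664 mL/hr × 3.6 hr = 41.9904 mL
Volume remaining = 216 − 41.9904 = 174.0096 mL
New rate:
Dose = 0.32 mcg/kg/min × 100 kg = 32 mcg/min
32 mcg/min × 60 min/hr = 1920 mcg/hr
Rate = 1920 mcg/hr ÷ 92.59259 mcg/mL = 20.736 mL/hr
Time remaining = 174.0096 mL ÷ 20.736 mL/hr = 8.391667 hr

8.4 hours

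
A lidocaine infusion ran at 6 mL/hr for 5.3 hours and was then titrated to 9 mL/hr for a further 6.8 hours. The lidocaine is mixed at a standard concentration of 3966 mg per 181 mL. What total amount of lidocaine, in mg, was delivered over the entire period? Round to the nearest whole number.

2038 mg

Concentration = 3966 mg ÷ 181 mL = 21.9116 mg/mL
Stage 1: 6 mL/hr × 5.3 hr = 31.8 mL → 31.8 mL × 21.9116 mg/mL = 696.789 mg
Stage 2: 9 mL/hr × 6.8 hr = 61.2 mL → 61.2 mL × 21.9116 mg/mL = 1340.99 mg
Total = 696.789 + 1340.99 = 2037.779 mg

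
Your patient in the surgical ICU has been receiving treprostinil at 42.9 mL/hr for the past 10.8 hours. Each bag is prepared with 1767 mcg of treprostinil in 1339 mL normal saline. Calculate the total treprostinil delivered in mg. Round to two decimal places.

0.61 mg

Concentration = 1767 mcg ÷ 1339 mL = 1.319642 mcg/mL = 1319.642 ng/mL
Drug rate = 42.9 mL/hr × 1319.642 ng/mL = 56612.62 ng/hr
Total = 56612.62 ng/hr × 10.8 hr = 611416.3 ng = 0.6114163 mg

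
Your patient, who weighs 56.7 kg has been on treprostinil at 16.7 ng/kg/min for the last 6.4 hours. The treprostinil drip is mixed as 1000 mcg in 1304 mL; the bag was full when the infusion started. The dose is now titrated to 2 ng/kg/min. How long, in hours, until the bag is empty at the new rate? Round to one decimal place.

93.5 hours

Initial rate:
Dose = 16.7 ng/kg/min × 56.7 kg = 946.89 ng/min
946.89 ng/min × 60 min/hr = 56813.4 ng/hr
Concentration = 1000 mcg ÷ 1304 mL = 0.7668712 mcg/mL = 766.8712 ng/mL
Rate = 56813.4 ng/hr ÷ 766.8712 ng/mL = 74.08467 mL/hr
Volume infused so far = 74.08467 mL/hr × 6.4 hr = 474.1419 mL
Volume remaining = 1304 − 474.1419 = 829.8581 mL
New rate:
Dose = 2 ng/kg/min × 56.7 kg = 113.4 ng/min
113.4 ng/min × 60 min/hr = 6804 ng/hr
Rate = 6804 ng/hr ÷ 766.8712 ng/mL = 8.872416 mL/hr
Time remaining = 829.8581 mL ÷ 8.872416 mL/hr = 93.53237 hr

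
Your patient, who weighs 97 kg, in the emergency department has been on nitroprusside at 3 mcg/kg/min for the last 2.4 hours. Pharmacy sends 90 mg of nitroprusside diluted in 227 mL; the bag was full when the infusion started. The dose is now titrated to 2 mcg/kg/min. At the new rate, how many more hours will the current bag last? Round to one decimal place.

Initial rate:
Dose = 3 mcg/kg/min × 97 kg = 291 mcg/min
291 mcg/min × 60 min/hr = 17460 mcg/hr
Concentration = 90 mg ÷ 227 mL = 0.3964758 mg/mL = 396.4758 mcg/mL
Rate = 17460 mcg/hr ÷ 396.4758 mcg/mL = 44.038 mL/hr
Volume infused so far = 44.038 mL/hr × 2.4 hr = 105.6912 mL
Volume remaining = 227 − 105.6912 = 121.3088 mL
New rate:
Dose = 2 mcg/kg/min × 97 kg = 194 mcg/min
194 mcg/min × 60 min/hr = 11640 mcg/hr
Rate = 11640 mcg/hr ÷ 396.4758 mcg/mL = 29.35867 mL/hr
Time remaining = 121.3088 mL ÷ 29.35867 mL/hr = 4.131959 hr

4.1 hours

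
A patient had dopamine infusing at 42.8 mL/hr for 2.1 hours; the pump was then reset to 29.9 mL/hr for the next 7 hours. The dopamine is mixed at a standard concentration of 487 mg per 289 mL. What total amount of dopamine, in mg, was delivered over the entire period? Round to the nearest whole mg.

Concentration = 487 mg ÷ 289 mL = 1.685121 mg/mL
Stage 1: 42.8 mL/hr × 2.1 hr = 89.88 mL → 89.88 mL × 1.685121 mg/mL = 151.4587 mg
Stage 2: 29.9 mL/hr × 7 hr = 209.3 mL → 209.3 mL × 1.685121 mg/mL = 352.6958 mg
Total = 151.4587 + 352.6958 = 504.1545 mg

504 mg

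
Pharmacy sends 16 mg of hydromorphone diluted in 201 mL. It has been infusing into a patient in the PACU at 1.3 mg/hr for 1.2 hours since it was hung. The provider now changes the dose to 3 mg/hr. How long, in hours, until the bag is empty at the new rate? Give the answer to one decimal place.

Initial rate:
Concentration = 16 mg ÷ 201 mL = 0.07960199 mg/mL
Rate = 1.3 mg/hr ÷ 0.07960199 mg/mL = 16.33125 mL/hr
Volume infused so far = 16.33125 mL/hr × 1.2 hr = 19.5975 mL
Volume remaining = 201 − 19.5975 = 181.4025 mL
New rate:
Rate = 3 mg/hr ÷ 0.07960199 mg/mL = 37.6875 mL/hr
Time remaining = 181.4025 mL ÷ 37.6875 mL/hr = 4.813333 hr

4.8 hours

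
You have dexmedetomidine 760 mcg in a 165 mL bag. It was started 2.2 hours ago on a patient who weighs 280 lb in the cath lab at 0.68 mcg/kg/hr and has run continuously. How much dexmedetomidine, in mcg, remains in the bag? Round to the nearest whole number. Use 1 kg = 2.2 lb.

Weight = 280 lb ÷ 2.2 lb/kg = 127.2727 kg
Dose = 0.68 mcg/kg/hr × 127.2727 kg = 86.54545 mcg/hr
Concentration = 760 mcg ÷ 165 mL = 4.606061 mcg/mL
Rate = 86.54545 mcg/hr ÷ 4.606061 mcg/mL = 18.78947 mL/hr
Volume infused = 18.78947 mL/hr × 2.2 hr = 41.33684 mL
Volume remaining = 165 − 41.33684 = 123.6632 mL
Drug remaining = 123.6632 mL × 4.606061 mcg/mL = 569.6 mcg

570 mcg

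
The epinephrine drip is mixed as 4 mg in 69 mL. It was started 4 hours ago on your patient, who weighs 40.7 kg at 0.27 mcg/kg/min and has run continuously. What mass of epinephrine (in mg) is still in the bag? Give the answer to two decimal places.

1.36 mg

Dose = 0.27 mcg/kg/min × 40.7 kg = 10.989 mcg/min
10.989 mcg/min × 60 min/hr = 659.34 mcg/hr
Concentration = 4 mg ÷ 69 mL = 0.05797101 mg/mL = 57.97101 mcg/mL
Rate = 659.34 mcg/hr ÷ 57.97101 mcg/mL = 11.37362 mL/hr
Volume infused = 11.37362 mL/hr × 4 hr = 45.49446 mL
Volume remaining = 69 − 45.49446 = 23.50554 mL
Drug remaining = 23.50554 mL × 57.97101 mcg/mL = 1362.64 mcg = 1.36264 mg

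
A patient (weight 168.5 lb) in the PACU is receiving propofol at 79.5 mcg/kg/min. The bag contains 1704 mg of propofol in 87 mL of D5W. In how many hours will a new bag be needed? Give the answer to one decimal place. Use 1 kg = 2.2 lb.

4.7 hours

Weight = 168.5 lb ÷ 2.2 lb/kg = 76.59091 kg
Dose = 79.5 mcg/kg/min × 76.59091 kg = 6088.977 mcg/min
6088.977 mcg/min × 60 min/hr = 365338.6 mcg/hr
Concentration = 1704 mg ÷ 87 mL = 19.58621 mg/mL = 19586.21 mcg/mL
Rate = 365338.6 mcg/hr ÷ 19586.21 mcg/mL = 18.65285 mL/hr
Duration = 87 mL ÷ 18.65285 mL/hr = 4.664166 hr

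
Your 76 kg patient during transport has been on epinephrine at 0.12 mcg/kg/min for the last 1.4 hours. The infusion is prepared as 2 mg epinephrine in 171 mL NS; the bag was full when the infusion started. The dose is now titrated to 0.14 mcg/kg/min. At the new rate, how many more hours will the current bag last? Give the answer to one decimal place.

1.9 hours

Initial rate:
Dose = 0.12 mcg/kg/min × 76 kg = 9.12 mcg/min
9.12 mcg/min × 60 min/hr = 547.2 mcg/hr
Concentration = 2 mg ÷ 171 mL = 0.01169591 mg/mL = 11.69591 mcg/mL
Rate = 547.2 mcg/hr ÷ 11.69591 mcg/mL = 46.7856 mL/hr
Volume infused so far = 46.7856 mL/hr × 1.4 hr = 65.49984 mL
Volume remaining = 171 − 65.49984 = 105.5002 mL
New rate:
Dose = 0.14 mcg/kg/min × 76 kg = 10.64 mcg/min
10.64 mcg/min × 60 min/hr = 638.4 mcg/hr
Rate = 638.4 mcg/hr ÷ 11.69591 mcg/mL = 54.5832 mL/hr
Time remaining = 105.5002 mL ÷ 54.5832 mL/hr = 1.932832 hr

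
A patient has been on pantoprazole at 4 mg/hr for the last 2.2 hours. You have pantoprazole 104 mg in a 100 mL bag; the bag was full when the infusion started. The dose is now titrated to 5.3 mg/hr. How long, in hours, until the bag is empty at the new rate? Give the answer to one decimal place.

Initial rate:
Concentration = 104 mg ÷ 100 mL = 1.04 mg/mL
Rate = 4 mg/hr ÷ 1.04 mg/mL = 3.846154 mL/hr
Volume infused so far = 3.846154 mL/hr × 2.2 hr = 8.461538 mL
Volume remaining = 100 − 8.461538 = 91.53846 mL
New rate:
Rate = 5.3 mg/hr ÷ 1.04 mg/mL = 5.096154 mL/hr
Time remaining = 91.53846 mL ÷ 5.096154 mL/hr = 17.96226 hr

18.0 hours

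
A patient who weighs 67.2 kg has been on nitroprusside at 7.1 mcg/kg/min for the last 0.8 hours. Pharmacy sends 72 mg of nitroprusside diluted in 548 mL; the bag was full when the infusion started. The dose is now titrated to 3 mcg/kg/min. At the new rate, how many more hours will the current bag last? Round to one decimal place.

4.1 hours

Initial rate:
Dose = 7.1 mcg/kg/min × 67.2 kg = 477.12 mcg/min
477.12 mcg/min × 60 min/hr = 28627.2 mcg/hr
Concentration = 72 mg ÷ 548 mL = 0.1313869 mg/mL = 131.3869 mcg/mL
Rate = 28627.2 mcg/hr ÷ 131.3869 mcg/mL = 217.8848 mL/hr
Volume infused so far = 217.8848 mL/hr × 0.8 hr = 174.3078 mL
Volume remaining = 548 − 174.3078 = 373.6922 mL
New rate:
Dose = 3 mcg/kg/min × 67.2 kg = 201.6 mcg/min
201.6 mcg/min × 60 min/hr = 12096 mcg/hr
Rate = 12096 mcg/hr ÷ 131.3869 mcg/mL = 92.064 mL/hr
Time remaining = 373.6922 mL ÷ 92.064 mL/hr = 4.059048 hr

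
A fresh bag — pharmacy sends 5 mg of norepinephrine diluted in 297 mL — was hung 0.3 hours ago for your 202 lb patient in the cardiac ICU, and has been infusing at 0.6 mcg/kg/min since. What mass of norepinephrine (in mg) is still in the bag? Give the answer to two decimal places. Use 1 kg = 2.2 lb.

4.01 mg

Weight = 202 lb ÷ 2.2 lb/kg = 91.81818 kg
Dose = 0.6 mcg/kg/min × 91.81818 kg = 55.09091 mcg/min
55.09091 mcg/min × 60 min/hr = 3305.455 mcg/hr
Concentration = 5 mg ÷ 297 mL = 0.01683502 mg/mL = 16.83502 mcg/mL
Rate = 3305.455 mcg/hr ÷ 16.83502 mcg/mL = 196.344 mL/hr
Volume infused = 196.344 mL/hr × 0.3 hr = 58.9032 mL
Volume remaining = 297 − 58.9032 = 238.0968 mL
Drug remaining = 238.0968 mL × 16.83502 mcg/mL = 4008.364 mcg = 4.008364 mg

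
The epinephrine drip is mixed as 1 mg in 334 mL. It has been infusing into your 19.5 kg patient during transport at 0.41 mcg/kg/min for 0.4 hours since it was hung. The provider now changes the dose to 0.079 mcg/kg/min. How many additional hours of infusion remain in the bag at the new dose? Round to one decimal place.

Initial rate:
Dose = 0.41 mcg/kg/min × 19.5 kg = 7.995 mcg/min
7.995 mcg/min × 60 min/hr = 479.7 mcg/hr
Concentration = 1 mg ÷ 334 mL = 0.002994012 mg/mL = 2.994012 mcg/mL
Rate = 479.7 mcg/hr ÷ 2.994012 mcg/mL = 160.2198 mL/hr
Volume infused so far = 160.2198 mL/hr × 0.4 hr = 64.08792 mL
Volume remaining = 334 − 64.08792 = 269.9121 mL
New rate:
Dose = 0.079 mcg/kg/min × 19.5 kg = 1.5405 mcg/min
1.5405 mcg/min × 60 min/hr = 92.43 mcg/hr
Rate = 92.43 mcg/hr ÷ 2.994012 mcg/mL = 30.87162 mL/hr
Time remaining = 269.9121 mL ÷ 30.87162 mL/hr = 8.743049 hr

8.7 hours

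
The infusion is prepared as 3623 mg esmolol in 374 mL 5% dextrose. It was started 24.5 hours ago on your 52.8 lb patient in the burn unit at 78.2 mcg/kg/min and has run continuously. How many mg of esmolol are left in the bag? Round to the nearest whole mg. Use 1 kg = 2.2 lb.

Weight = 52.8 lb ÷ 2.2 lb/kg = 24 kg
Dose = 78.2 mcg/kg/min × 24 kg = 1876.8 mcg/min
1876.8 mcg/min × 60 min/hr = 112608 mcg/hr
Concentration = 3623 mg ÷ 374 mL = 9.687166 mg/mL = 9687.166 mcg/mL
Rate = 112608 mcg/hr ÷ 9687.166 mcg/mL = 11.62445 mL/hr
Volume infused = 11.62445 mL/hr × 24.5 hr = 284.7991 mL
Volume remaining = 374 − 284.7991 = 89.20091 mL
Drug remaining = 89.20091 mL × 9687.166 mcg/mL = 864104 mcg = 864.104 mg

864 mg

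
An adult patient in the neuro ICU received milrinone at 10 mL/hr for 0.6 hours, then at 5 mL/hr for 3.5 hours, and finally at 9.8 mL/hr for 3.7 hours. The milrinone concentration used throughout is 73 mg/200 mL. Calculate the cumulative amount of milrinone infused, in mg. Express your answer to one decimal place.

21.8 mg

Concentration = 73 mg ÷ 200 mL = 0.365 mg/mL
Stage 1: 10 mL/hr × 0.6 hr = 6 mL → 6 mL × 0.365 mg/mL = 2.19 mg
Stage 2: 5 mL/hr × 3.5 hr = 17.5 mL → 17.5 mL × 0.365 mg/mL = 6.3875 mg
Stage 3: 9.8 mL/hr × 3.7 hr = 36.26 mL → 36.26 mL × 0.365 mg/mL = 13.2349 mg
Total = 2.19 + 6.3875 + 13.2349 = 21.8124 mg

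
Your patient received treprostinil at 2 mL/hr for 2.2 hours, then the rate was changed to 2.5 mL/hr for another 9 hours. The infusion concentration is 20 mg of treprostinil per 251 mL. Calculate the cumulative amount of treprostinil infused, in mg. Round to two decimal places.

Concentration = 20 mg ÷ 251 mL = 0.07968127 mg/mL
Stage 1: 2 mL/hr × 2.2 hr = 4.4 mL → 4.4 mL × 0.07968127 mg/mL = 0.3505976 mg
Stage 2: 2.5 mL/hr × 9 hr = 22.5 mL → 22.5 mL × 0.07968127 mg/mL = 1.792829 mg
Total = 0.3505976 + 1.792829 = 2.143426 mg

2.14 mg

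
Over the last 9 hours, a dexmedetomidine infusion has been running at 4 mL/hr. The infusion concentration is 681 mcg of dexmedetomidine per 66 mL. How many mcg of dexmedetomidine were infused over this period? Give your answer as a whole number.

371 mcg

Concentration = 681 mcg ÷ 66 mL = 10.31818 mcg/mL
Drug rate = 4 mL/hr × 10.31818 mcg/mL = 41.27273 mcg/hr
Total = 41.27273 mcg/hr × 9 hr = 371.4545 mcg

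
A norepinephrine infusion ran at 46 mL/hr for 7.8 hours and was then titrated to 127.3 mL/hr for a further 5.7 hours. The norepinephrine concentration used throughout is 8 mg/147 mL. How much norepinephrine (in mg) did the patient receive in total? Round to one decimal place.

Concentration = 8 mg ÷ 147 mL = 0.05442177 mg/mL
Stage 1: 46 mL/hr × 7.8 hr = 358.8 mL → 358.8 mL × 0.05442177 mg/mL = 19.52653 mg
Stage 2: 127.3 mL/hr × 5.7 hr = 725.61 mL → 725.61 mL × 0.05442177 mg/mL = 39.48898 mg
Total = 19.52653 + 39.48898 = 59.01551 mg

59.0 mg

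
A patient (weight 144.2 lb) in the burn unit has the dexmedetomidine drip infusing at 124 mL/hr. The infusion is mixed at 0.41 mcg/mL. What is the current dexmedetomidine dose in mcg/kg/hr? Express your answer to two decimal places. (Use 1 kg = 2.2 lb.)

0.78 mcg/kg/hr

Weight = 144.2 lb ÷ 2.2 lb/kg = 65.54545 kg
Drug rate = 124 mL/hr × 0.41 mcg/mL = 50.84 mcg/hr
50.84 mcg/hr ÷ 65.54545 kg = 0.7756449 mcg/kg/hr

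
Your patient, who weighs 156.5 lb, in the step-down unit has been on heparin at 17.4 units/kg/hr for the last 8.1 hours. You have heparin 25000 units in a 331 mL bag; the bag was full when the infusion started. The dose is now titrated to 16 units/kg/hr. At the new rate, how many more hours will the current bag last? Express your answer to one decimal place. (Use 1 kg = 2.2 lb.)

13.2 hours

Initial rate:
Weight = 156.5 lb ÷ 2.2 lb/kg = 71.13636 kg
Dose = 17.4 units/kg/hr × 71.13636 kg = 1237.773 units/hr
Concentration = 25000 units ÷ 331 mL = 75.5287 units/mL
Rate = 1237.773 units/hr ÷ 75.5287 units/mL = 16.38811 mL/hr
Volume infused so far = 16.38811 mL/hr × 8.1 hr = 132.7437 mL
Volume remaining = 331 − 132.7437 = 198.2563 mL
New rate:
Dose = 16 units/kg/hr × 71.13636 kg = 1138.182 units/hr
Rate = 1138.182 units/hr ÷ 75.5287 units/mL = 15.06953 mL/hr
Time remaining = 198.2563 mL ÷ 15.06953 mL/hr = 13.15611 hr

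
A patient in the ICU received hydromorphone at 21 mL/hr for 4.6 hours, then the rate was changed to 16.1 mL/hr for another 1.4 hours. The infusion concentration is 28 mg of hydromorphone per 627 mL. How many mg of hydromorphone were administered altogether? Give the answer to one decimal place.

Concentration = 28 mg ÷ 627 mL = 0.0446571 mg/mL
Stage 1: 21 mL/hr × 4.6 hr = 96.6 mL → 96.6 mL × 0.0446571 mg/mL = 4.313876 mg
Stage 2: 16.1 mL/hr × 1.4 hr = 22.54 mL → 22.54 mL × 0.0446571 mg/mL = 1.006571 mg
Total = 4.313876 + 1.006571 = 5.320447 mg

5.3 mg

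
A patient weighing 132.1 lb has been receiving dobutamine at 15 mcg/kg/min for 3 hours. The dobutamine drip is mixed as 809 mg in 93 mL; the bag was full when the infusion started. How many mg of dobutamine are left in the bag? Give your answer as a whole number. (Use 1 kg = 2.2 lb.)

Weight = 132.1 lb ÷ 2.2 lb/kg = 60.04545 kg
Dose = 15 mcg/kg/min × 60.04545 kg = 900.6818 mcg/min
900.6818 mcg/min × 60 min/hr = 54040.91 mcg/hr
Concentration = 809 mg ÷ 93 mL = 8.698925 mg/mL = 8698.925 mcg/mL
Rate = 54040.91 mcg/hr ÷ 8698.925 mcg/mL = 6.212367 mL/hr
Volume infused = 6.212367 mL/hr × 3 hr = 18.6371 mL
Volume remaining = 93 − 18.6371 = 74.3629 mL
Drug remaining = 74.3629 mL × 8698.925 mcg/mL = 646877.3 mcg = 646.8773 mg

647 mg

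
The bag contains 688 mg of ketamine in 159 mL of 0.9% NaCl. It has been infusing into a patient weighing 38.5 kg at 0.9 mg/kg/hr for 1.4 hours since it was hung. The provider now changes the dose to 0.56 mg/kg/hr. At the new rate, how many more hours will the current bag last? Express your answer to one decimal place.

Initial rate:
Dose = 0.9 mg/kg/hr × 38.5 kg = 34.65 mg/hr
Concentration = 688 mg ÷ 159 mL = 4.327044 mg/mL
Rate = 34.65 mg/hr ÷ 4.327044 mg/mL = 8.007776 mL/hr
Volume infused so far = 8.007776 mL/hr × 1.4 hr = 11.21089 mL
Volume remaining = 159 − 11.21089 = 147.7891 mL
New rate:
Dose = 0.56 mg/kg/hr × 38.5 kg = 21.56 mg/hr
Rate = 21.56 mg/hr ÷ 4.327044 mg/mL = 4.982616 mL/hr
Time remaining = 147.7891 mL ÷ 4.982616 mL/hr = 29.66095 hr

29.7 hours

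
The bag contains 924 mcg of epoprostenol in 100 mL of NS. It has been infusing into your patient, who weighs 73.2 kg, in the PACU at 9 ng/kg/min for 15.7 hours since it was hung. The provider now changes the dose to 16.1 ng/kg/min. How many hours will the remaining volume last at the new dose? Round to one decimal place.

4.3 hours

Initial rate:
Dose = 9 ng/kg/min × 73.2 kg = 658.8 ng/min
658.8 ng/min × 60 min/hr = 39528 ng/hr
Concentration = 924 mcg ÷ 100 mL = 9.24 mcg/mL = 9240 ng/mL
Rate = 39528 ng/hr ÷ 9240 ng/mL = 4.277922 mL/hr
Volume infused so far = 4.277922 mL/hr × 15.7 hr = 67.16338 mL
Volume remaining = 100 − 67.16338 = 32.83662 mL
New rate:
Dose = 16.1 ng/kg/min × 73.2 kg = 1178.52 ng/min
1178.52 ng/min × 60 min/hr = 70711.2 ng/hr
Rate = 70711.2 ng/hr ÷ 9240 ng/mL = 7.652727 mL/hr
Time remaining = 32.83662 mL ÷ 7.652727 mL/hr = 4.290839 hr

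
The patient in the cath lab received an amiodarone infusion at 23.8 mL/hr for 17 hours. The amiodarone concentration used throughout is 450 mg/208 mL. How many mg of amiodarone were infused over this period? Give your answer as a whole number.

875 mg

Concentration = 450 mg ÷ 208 mL = 2.163462 mg/mL
Drug rate = 23.8 mL/hr × 2.163462 mg/mL = 51.49038 mg/hr
Total = 51.49038 mg/hr × 17 hr = 875.3365 mg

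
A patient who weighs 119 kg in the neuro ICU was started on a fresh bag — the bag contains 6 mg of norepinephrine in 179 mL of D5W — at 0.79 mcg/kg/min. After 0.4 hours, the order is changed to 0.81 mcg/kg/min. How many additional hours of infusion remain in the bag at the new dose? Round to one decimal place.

Initial rate:
Dose = 0.79 mcg/kg/min × 119 kg = 94.01 mcg/min
94.01 mcg/min × 60 min/hr = 5640.6 mcg/hr
Concentration = 6 mg ÷ 179 mL = 0.03351955 mg/mL = 33.51955 mcg/mL
Rate = 5640.6 mcg/hr ÷ 33.51955 mcg/mL = 168.2779 mL/hr
Volume infused so far = 168.2779 mL/hr × 0.4 hr = 67.31116 mL
Volume remaining = 179 − 67.31116 = 111.6888 mL
New rate:
Dose = 0.81 mcg/kg/min × 119 kg = 96.39 mcg/min
96.39 mcg/min × 60 min/hr = 5783.4 mcg/hr
Rate = 5783.4 mcg/hr ÷ 33.51955 mcg/mL = 172.5381 mL/hr
Time remaining = 111.6888 mL ÷ 172.5381 mL/hr = 0.6473286 hr

0.6 hours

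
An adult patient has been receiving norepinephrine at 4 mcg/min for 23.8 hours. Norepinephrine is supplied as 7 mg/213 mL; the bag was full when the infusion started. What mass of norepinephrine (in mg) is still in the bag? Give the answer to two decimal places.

1.29 mg

4 mcg/min × 60 min/hr = 240 mcg/hr
Concentration = 7 mg ÷ 213 mL = 0.03286385 mg/mL = 32.86385 mcg/mL
Rate = 240 mcg/hr ÷ 32.86385 mcg/mL = 7.302857 mL/hr
Volume infused = 7.302857 mL/hr × 23.8 hr = 173.808 mL
Volume remaining = 213 − 173.808 = 39.192 mL
Drug remaining = 39.192 mL × 32.86385 mcg/mL = 1288 mcg = 1.288 mg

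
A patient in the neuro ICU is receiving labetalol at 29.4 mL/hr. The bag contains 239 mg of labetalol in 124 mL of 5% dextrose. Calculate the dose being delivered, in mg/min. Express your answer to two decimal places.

Concentration = 239 mg ÷ 124 mL = 1.927419 mg/mL
Drug rate = 29.4 mL/hr × 1.927419 mg/mL = 56.66613 mg/hr
56.66613 mg/hr ÷ 60 min/hr = 0.9444355 mg/min

0.94 mg/min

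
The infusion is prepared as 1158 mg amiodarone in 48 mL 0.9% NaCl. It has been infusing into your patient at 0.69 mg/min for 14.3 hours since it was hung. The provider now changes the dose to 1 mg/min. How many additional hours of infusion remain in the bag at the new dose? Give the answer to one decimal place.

Initial rate:
0.69 mg/min × 60 min/hr = 41.4 mg/hr
Concentration = 1158 mg ÷ 48 mL = 24.125 mg/mL
Rate = 41.4 mg/hr ÷ 24.125 mg/mL = 1.716062 mL/hr
Volume infused so far = 1.716062 mL/hr × 14.3 hr = 24.53969 mL
Volume remaining = 48 − 24.53969 = 23.46031 mL
New rate:
1 mg/min × 60 min/hr = 60 mg/hr
Rate = 60 mg/hr ÷ 24.125 mg/mL = 2.487047 mL/hr
Time remaining = 23.46031 mL ÷ 2.487047 mL/hr = 9.433 hr

9.4 hours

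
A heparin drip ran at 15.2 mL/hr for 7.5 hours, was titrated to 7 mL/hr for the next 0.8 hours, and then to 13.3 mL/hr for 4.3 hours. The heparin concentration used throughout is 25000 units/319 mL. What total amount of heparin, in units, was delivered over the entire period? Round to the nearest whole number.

Concentration = 25000 units ÷ 319 mL = 78.36991 units/mL
Stage 1: 15.2 mL/hr × 7.5 hr = 114 mL → 114 mL × 78.36991 units/mL = 8934.169 units
Stage 2: 7 mL/hr × 0.8 hr = 5.6 mL → 5.6 mL × 78.36991 units/mL = 438.8715 units
Stage 3: 13.3 mL/hr × 4.3 hr = 57.19 mL → 57.19 mL × 78.36991 units/mL = 4481.975 units
Total = 8934.169 + 438.8715 + 4481.975 = 13855.02 units

13855 units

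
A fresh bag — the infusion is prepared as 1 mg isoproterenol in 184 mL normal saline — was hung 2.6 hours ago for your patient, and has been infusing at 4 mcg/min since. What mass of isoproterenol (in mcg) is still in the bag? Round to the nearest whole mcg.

376 mcg

4 mcg/min × 60 min/hr = 240 mcg/hr
Concentration = 1 mg ÷ 184 mL = 0.005434783 mg/mL = 5.434783 mcg/mL
Rate = 240 mcg/hr ÷ 5.434783 mcg/mL = 44.16 mL/hr
Volume infused = 44.16 mL/hr × 2.6 hr = 114.816 mL
Volume remaining = 184 − 114.816 = 69.184 mL
Drug remaining = 69.184 mL × 5.434783 mcg/mL = 376 mcg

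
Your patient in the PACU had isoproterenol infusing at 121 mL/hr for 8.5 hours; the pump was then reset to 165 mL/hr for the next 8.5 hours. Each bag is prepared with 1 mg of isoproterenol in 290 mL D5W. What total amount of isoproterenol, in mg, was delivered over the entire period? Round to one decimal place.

Concentration = 1 mg ÷ 290 mL = 0.003448276 mg/mL
Stage 1: 121 mL/hr × 8.5 hr = 1028.5 mL → 1028.5 mL × 0.003448276 mg/mL = 3.546552 mg
Stage 2: 165 mL/hr × 8.5 hr = 1402.5 mL → 1402.5 mL × 0.003448276 mg/mL = 4.836207 mg
Total = 3.546552 + 4.836207 = 8.382759 mg

8.4 mg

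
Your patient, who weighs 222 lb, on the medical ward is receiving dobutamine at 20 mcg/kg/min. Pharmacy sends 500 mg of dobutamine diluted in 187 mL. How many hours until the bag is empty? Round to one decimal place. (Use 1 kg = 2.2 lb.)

Weight = 222 lb ÷ 2.2 lb/kg = 100.9091 kg
Dose = 20 mcg/kg/min × 100.9091 kg = 2018.182 mcg/min
2018.182 mcg/min × 60 min/hr = 121090.9 mcg/hr
Concentration = 500 mg ÷ 187 mL = 2.673797 mg/mL = 2673.797 mcg/mL
Rate = 121090.9 mcg/hr ÷ 2673.797 mcg/mL = 45.288 mL/hr
Duration = 187 mL ÷ 45.288 mL/hr = 4.129129 hr

4.1 hours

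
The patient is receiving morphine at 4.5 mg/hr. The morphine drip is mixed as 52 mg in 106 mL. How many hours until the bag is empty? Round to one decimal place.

11.6 hours

Concentration = 52 mg ÷ 106 mL = 0.490566 mg/mL
Rate = 4.5 mg/hr ÷ 0.490566 mg/mL = 9.173077 mL/hr
Duration = 106 mL ÷ 9.173077 mL/hr = 11.55556 hr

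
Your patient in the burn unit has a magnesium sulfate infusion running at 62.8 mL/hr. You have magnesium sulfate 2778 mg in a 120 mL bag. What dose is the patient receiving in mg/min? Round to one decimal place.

24.2 mg/min

Concentration = 2778 mg ÷ 120 mL = 23.15 mg/mL
Drug rate = 62.8 mL/hr × 23.15 mg/mL = 1453.82 mg/hr
1453.82 mg/hr ÷ 60 min/hr = 24.23033 mg/min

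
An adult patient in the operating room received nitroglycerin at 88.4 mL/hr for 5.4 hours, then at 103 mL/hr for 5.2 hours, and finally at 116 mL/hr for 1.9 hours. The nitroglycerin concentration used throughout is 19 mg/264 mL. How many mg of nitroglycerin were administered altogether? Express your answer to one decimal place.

88.8 mg

Concentration = 19 mg ÷ 264 mL = 0.0719697 mg/mL
Stage 1: 88.4 mL/hr × 5.4 hr = 477.36 mL → 477.36 mL × 0.0719697 mg/mL = 34.35545 mg
Stage 2: 103 mL/hr × 5.2 hr = 535.6 mL → 535.6 mL × 0.0719697 mg/mL = 38.54697 mg
Stage 3: 116 mL/hr × 1.9 hr = 220.4 mL → 220.4 mL × 0.0719697 mg/mL = 15.86212 mg
Total = 34.35545 + 38.54697 + 15.86212 = 88.76455 mg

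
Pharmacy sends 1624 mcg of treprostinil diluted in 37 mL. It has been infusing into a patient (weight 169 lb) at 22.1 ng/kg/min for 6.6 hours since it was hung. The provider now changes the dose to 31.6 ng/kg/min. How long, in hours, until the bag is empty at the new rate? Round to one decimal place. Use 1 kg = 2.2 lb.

6.5 hours

Initial rate:
Weight = 169 lb ÷ 2.2 lb/kg = 76.81818 kg
Dose = 22.1 ng/kg/min × 76.81818 kg = 1697.682 ng/min
1697.682 ng/min × 60 min/hr = 101860.9 ng/hr
Concentration = 1624 mcg ÷ 37 mL = 43.89189 mcg/mL = 43891.89 ng/mL
Rate = 101860.9 ng/hr ÷ 43891.89 ng/mL = 2.320723 mL/hr
Volume infused so far = 2.320723 mL/hr × 6.6 hr = 15.31677 mL
Volume remaining = 37 − 15.31677 = 21.68323 mL
New rate:
Dose = 31.6 ng/kg/min × 76.81818 kg = 2427.455 ng/min
2427.455 ng/min × 60 min/hr = 145647.3 ng/hr
Rate = 145647.3 ng/hr ÷ 43891.89 ng/mL = 3.318318 mL/hr
Time remaining = 21.68323 mL ÷ 3.318318 mL/hr = 6.534403 hr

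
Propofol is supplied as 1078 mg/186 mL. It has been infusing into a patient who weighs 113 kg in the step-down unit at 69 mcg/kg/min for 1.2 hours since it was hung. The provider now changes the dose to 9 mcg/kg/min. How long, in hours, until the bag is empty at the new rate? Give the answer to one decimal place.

Initial rate:
Dose = 69 mcg/kg/min × 113 kg = 7797 mcg/min
7797 mcg/min × 60 min/hr = 467820 mcg/hr
Concentration = 1078 mg ÷ 186 mL = 5.795699 mg/mL = 5795.699 mcg/mL
Rate = 467820 mcg/hr ÷ 5795.699 mcg/mL = 80.71848 mL/hr
Volume infused so far = 80.71848 mL/hr × 1.2 hr = 96.86217 mL
Volume remaining = 186 − 96.86217 = 89.13783 mL
New rate:
Dose = 9 mcg/kg/min × 113 kg = 1017 mcg/min
1017 mcg/min × 60 min/hr = 61020 mcg/hr
Rate = 61020 mcg/hr ÷ 5795.699 mcg/mL = 10.5285 mL/hr
Time remaining = 89.13783 mL ÷ 10.5285 mL/hr = 8.466339 hr

8.5 hours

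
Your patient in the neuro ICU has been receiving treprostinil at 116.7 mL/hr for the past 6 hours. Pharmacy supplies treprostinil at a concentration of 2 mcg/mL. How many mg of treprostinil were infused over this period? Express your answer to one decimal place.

Concentration = 2 mcg/mL = 2000 ng/mL
Drug rate = 116.7 mL/hr × 2000 ng/mL = 233400 ng/hr
Total = 233400 ng/hr × 6 hr = 1400400 ng = 1.4004 mg

1.4 mg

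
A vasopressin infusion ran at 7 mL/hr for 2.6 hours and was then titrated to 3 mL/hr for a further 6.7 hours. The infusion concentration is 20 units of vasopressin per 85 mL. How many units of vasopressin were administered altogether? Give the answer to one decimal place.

9.0 units

Concentration = 20 units ÷ 85 mL = 0.2352941 units/mL
Stage 1: 7 mL/hr × 2.6 hr = 18.2 mL → 18.2 mL × 0.2352941 units/mL = 4.282353 units
Stage 2: 3 mL/hr × 6.7 hr = 20.1 mL → 20.1 mL × 0.2352941 units/mL = 4.729412 units
Total = 4.282353 + 4.729412 = 9.011765 units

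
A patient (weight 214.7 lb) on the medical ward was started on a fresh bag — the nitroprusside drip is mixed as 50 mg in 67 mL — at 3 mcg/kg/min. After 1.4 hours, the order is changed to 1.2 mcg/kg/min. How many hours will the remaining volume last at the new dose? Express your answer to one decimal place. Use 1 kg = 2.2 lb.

3.6 hours

Initial rate:
Weight = 214.7 lb ÷ 2.2 lb/kg = 97.59091 kg
Dose = 3 mcg/kg/min × 97.59091 kg = 292.7727 mcg/min
292.7727 mcg/min × 60 min/hr = 17566.36 mcg/hr
Concentration = 50 mg ÷ 67 mL = 0.7462687 mg/mL = 746.2687 mcg/mL
Rate = 17566.36 mcg/hr ÷ 746.2687 mcg/mL = 23.53893 mL/hr
Volume infused so far = 23.53893 mL/hr × 1.4 hr = 32.9545 mL
Volume remaining = 67 − 32.9545 = 34.0455 mL
New rate:
Dose = 1.2 mcg/kg/min × 97.59091 kg = 117.1091 mcg/min
117.1091 mcg/min × 60 min/hr = 7026.545 mcg/hr
Rate = 7026.545 mcg/hr ÷ 746.2687 mcg/mL = 9.415571 mL/hr
Time remaining = 34.0455 mL ÷ 9.415571 mL/hr = 3.615872 hr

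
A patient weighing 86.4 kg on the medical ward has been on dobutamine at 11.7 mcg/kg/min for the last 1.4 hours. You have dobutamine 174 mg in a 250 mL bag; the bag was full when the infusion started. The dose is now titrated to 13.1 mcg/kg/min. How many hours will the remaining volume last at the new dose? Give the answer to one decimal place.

1.3 hours

Initial rate:
Dose = 11.7 mcg/kg/min × 86.4 kg = 1010.88 mcg/min
1010.88 mcg/min × 60 min/hr = 60652.8 mcg/hr
Concentration = 174 mg ÷ 250 mL = 0.696 mg/mL = 696 mcg/mL
Rate = 60652.8 mcg/hr ÷ 696 mcg/mL = 87.14483 mL/hr
Volume infused so far = 87.14483 mL/hr × 1.4 hr = 122.0028 mL
Volume remaining = 250 − 122.0028 = 127.9972 mL
New rate:
Dose = 13.1 mcg/kg/min × 86.4 kg = 1131.84 mcg/min
1131.84 mcg/min × 60 min/hr = 67910.4 mcg/hr
Rate = 67910.4 mcg/hr ÷ 696 mcg/mL = 97.57241 mL/hr
Time remaining = 127.9972 mL ÷ 97.57241 mL/hr = 1.311818 hr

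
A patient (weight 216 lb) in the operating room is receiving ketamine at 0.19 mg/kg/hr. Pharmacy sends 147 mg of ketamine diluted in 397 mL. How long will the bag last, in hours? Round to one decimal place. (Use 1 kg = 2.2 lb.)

Weight = 216 lb ÷ 2.2 lb/kg = 98.18182 kg
Dose = 0.19 mg/kg/hr × 98.18182 kg = 18.65455 mg/hr
Concentration = 147 mg ÷ 397 mL = 0.3702771 mg/mL
Rate = 18.65455 mg/hr ÷ 0.3702771 mg/mL = 50.37996 mL/hr
Duration = 397 mL ÷ 50.37996 mL/hr = 7.880117 hr

7.9 hours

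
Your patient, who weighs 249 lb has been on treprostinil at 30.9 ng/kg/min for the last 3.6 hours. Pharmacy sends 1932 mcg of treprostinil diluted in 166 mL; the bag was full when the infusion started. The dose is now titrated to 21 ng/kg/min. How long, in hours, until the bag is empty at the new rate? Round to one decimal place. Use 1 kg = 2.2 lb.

8.3 hours

Initial rate:
Weight = 249 lb ÷ 2.2 lb/kg = 113.1818 kg
Dose = 30.9 ng/kg/min × 113.1818 kg = 3497.318 ng/min
3497.318 ng/min × 60 min/hr = 209839.1 ng/hr
Concentration = 1932 mcg ÷ 166 mL = 11.63855 mcg/mL = 11638.55 ng/mL
Rate = 209839.1 ng/hr ÷ 11638.55 ng/mL = 18.02965 mL/hr
Volume infused so far = 18.02965 mL/hr × 3.6 hr = 64.90675 mL
Volume remaining = 166 − 64.90675 = 101.0933 mL
New rate:
Dose = 21 ng/kg/min × 113.1818 kg = 2376.818 ng/min
2376.818 ng/min × 60 min/hr = 142609.1 ng/hr
Rate = 142609.1 ng/hr ÷ 11638.55 ng/mL = 12.25316 mL/hr
Time remaining = 101.0933 mL ÷ 12.25316 mL/hr = 8.250381 hr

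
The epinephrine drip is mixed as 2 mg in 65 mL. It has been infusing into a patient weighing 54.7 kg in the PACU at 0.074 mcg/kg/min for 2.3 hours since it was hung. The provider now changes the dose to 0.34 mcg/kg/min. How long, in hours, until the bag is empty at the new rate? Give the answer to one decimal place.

1.3 hours

Initial rate:
Dose = 0.074 mcg/kg/min × 54.7 kg = 4.0478 mcg/min
4.0478 mcg/min × 60 min/hr = 242.868 mcg/hr
Concentration = 2 mg ÷ 65 mL = 0.03076923 mg/mL = 30.76923 mcg/mL
Rate = 242.868 mcg/hr ÷ 30.76923 mcg/mL = 7.89321 mL/hr
Volume infused so far = 7.89321 mL/hr × 2.3 hr = 18.15438 mL
Volume remaining = 65 − 18.15438 = 46.84562 mL
New rate:
Dose = 0.34 mcg/kg/min × 54.7 kg = 18.598 mcg/min
18.598 mcg/min × 60 min/hr = 1115.88 mcg/hr
Rate = 1115.88 mcg/hr ÷ 30.76923 mcg/mL = 36.2661 mL/hr
Time remaining = 46.84562 mL ÷ 36.2661 mL/hr = 1.291719 hr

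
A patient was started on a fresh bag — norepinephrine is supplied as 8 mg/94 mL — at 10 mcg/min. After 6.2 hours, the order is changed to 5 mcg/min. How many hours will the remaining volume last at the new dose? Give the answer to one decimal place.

14.3 hours

Initial rate:
10 mcg/min × 60 min/hr = 600 mcg/hr
Concentration = 8 mg ÷ 94 mL = 0.08510638 mg/mL = 85.10638 mcg/mL
Rate = 600 mcg/hr ÷ 85.10638 mcg/mL = 7.05 mL/hr
Volume infused so far = 7.05 mL/hr × 6.2 hr = 43.71 mL
Volume remaining = 94 − 43.71 = 50.29 mL
New rate:
5 mcg/min × 60 min/hr = 300 mcg/hr
Rate = 300 mcg/hr ÷ 85.10638 mcg/mL = 3.525 mL/hr
Time remaining = 50.29 mL ÷ 3.525 mL/hr = 14.26667 hr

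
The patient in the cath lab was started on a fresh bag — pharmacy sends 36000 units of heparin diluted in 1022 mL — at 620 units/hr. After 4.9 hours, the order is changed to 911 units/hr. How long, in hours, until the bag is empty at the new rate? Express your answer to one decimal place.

36.2 hours

Initial rate:
Concentration = 36000 units ÷ 1022 mL = 35.22505 units/mL
Rate = 620 units/hr ÷ 35.22505 units/mL = 17.60111 mL/hr
Volume infused so far = 17.60111 mL/hr × 4.9 hr = 86.24544 mL
Volume remaining = 1022 − 86.24544 = 935.7546 mL
New rate:
Rate = 911 units/hr ÷ 35.22505 units/mL = 25.86228 mL/hr
Time remaining = 935.7546 mL ÷ 25.86228 mL/hr = 36.18222 hr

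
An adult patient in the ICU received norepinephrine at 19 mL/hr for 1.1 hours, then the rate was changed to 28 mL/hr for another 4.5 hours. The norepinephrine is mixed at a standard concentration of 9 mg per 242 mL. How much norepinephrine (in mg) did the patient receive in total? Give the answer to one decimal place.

5.5 mg

Concentration = 9 mg ÷ 242 mL = 0.03719008 mg/mL
Stage 1: 19 mL/hr × 1.1 hr = 20.9 mL → 20.9 mL × 0.03719008 mg/mL = 0.7772727 mg
Stage 2: 28 mL/hr × 4.5 hr = 126 mL → 126 mL × 0.03719008 mg/mL = 4.68595 mg
Total = 0.7772727 + 4.68595 = 5.463223 mg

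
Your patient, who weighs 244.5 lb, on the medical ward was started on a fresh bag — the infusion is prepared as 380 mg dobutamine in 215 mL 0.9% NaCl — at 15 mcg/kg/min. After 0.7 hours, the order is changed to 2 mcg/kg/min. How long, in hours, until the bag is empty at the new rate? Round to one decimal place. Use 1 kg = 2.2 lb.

Initial rate:
Weight = 244.5 lb ÷ 2.2 lb/kg = 111.1364 kg
Dose = 15 mcg/kg/min × 111.1364 kg = 1667.045 mcg/min
1667.045 mcg/min × 60 min/hr = 100022.7 mcg/hr
Concentration = 380 mg ÷ 215 mL = 1.767442 mg/mL = 1767.442 mcg/mL
Rate = 100022.7 mcg/hr ÷ 1767.442 mcg/mL = 56.59181 mL/hr
Volume infused so far = 56.59181 mL/hr × 0.7 hr = 39.61426 mL
Volume remaining = 215 − 39.61426 = 175.3857 mL
New rate:
Dose = 2 mcg/kg/min × 111.1364 kg = 222.2727 mcg/min
222.2727 mcg/min × 60 min/hr = 13336.36 mcg/hr
Rate = 13336.36 mcg/hr ÷ 1767.442 mcg/mL = 7.545574 mL/hr
Time remaining = 175.3857 mL ÷ 7.545574 mL/hr = 23.24352 hr

23.2 hours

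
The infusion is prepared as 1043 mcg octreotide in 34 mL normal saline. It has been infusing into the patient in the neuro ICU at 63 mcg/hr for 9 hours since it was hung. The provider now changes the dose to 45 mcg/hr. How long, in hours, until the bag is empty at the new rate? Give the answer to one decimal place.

Initial rate:
Concentration = 1043 mcg ÷ 34 mL = 30.67647 mcg/mL
Rate = 63 mcg/hr ÷ 30.67647 mcg/mL = 2.053691 mL/hr
Volume infused so far = 2.053691 mL/hr × 9 hr = 18.48322 mL
Volume remaining = 34 − 18.48322 = 15.51678 mL
New rate:
Rate = 45 mcg/hr ÷ 30.67647 mcg/mL = 1.466922 mL/hr
Time remaining = 15.51678 mL ÷ 1.466922 mL/hr = 10.57778 hr

10.6 hours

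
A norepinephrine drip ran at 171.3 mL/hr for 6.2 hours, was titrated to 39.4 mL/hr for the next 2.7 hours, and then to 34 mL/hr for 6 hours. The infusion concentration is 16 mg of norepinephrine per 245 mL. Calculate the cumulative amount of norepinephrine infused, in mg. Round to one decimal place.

89.6 mg

Concentration = 16 mg ÷ 245 mL = 0.06530612 mg/mL
Stage 1: 171.3 mL/hr × 6.2 hr = 1062.06 mL → 1062.06 mL × 0.06530612 mg/mL = 69.35902 mg
Stage 2: 39.4 mL/hr × 2.7 hr = 106.38 mL → 106.38 mL × 0.06530612 mg/mL = 6.947265 mg
Stage 3: 34 mL/hr × 6 hr = 204 mL → 204 mL × 0.06530612 mg/mL = 13.32245 mg
Total = 69.35902 + 6.947265 + 13.32245 = 89.62873 mg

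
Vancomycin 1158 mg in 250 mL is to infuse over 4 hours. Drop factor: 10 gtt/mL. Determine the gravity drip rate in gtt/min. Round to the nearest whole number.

250 mL ÷ (4 hr × 60 = 240 min) = 1.041667 mL/min
1.041667 mL/min × 10 gtt/mL = 10.41667 gtt/min

10 gtt/min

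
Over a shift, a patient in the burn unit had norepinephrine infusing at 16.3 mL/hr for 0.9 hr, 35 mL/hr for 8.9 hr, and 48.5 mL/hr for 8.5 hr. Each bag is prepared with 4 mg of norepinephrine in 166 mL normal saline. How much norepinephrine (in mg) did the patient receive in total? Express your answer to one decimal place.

17.8 mg

Concentration = 4 mg ÷ 166 mL = 0.02409639 mg/mL
Stage 1: 16.3 mL/hr × 0.9 hr = 14.67 mL → 14.67 mL × 0.02409639 mg/mL = 0.353494 mg
Stage 2: 35 mL/hr × 8.9 hr = 311.5 mL → 311.5 mL × 0.02409639 mg/mL = 7.506024 mg
Stage 3: 48.5 mL/hr × 8.5 hr = 412.25 mL → 412.25 mL × 0.02409639 mg/mL = 9.933735 mg
Total = 0.353494 + 7.506024 + 9.933735 = 17.79325 mg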